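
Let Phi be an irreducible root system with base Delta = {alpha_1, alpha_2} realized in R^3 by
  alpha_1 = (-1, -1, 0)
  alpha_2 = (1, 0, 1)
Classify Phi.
Compute the Cartan integers a_ij = 2(alpha_i, alpha_j)/(alpha_j, alpha_j); the resulting 2x2 Cartan matrix is
[[2, -1], [-1, 2]].
All simple roots have the same length, so the diagram is simply laced. The associated Dynkin diagram is a chain of 2 nodes with single edges (A_2), so the type is A_2 (the algebra sl(3)).

A2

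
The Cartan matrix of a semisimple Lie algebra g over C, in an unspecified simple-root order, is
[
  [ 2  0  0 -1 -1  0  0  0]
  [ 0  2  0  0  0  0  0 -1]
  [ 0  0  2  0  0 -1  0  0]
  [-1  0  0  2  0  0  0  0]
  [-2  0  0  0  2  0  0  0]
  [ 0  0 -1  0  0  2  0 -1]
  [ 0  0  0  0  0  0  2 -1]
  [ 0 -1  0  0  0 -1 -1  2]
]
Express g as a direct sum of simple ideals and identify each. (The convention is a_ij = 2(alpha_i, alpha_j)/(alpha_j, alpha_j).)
C_3 (sp(6)) + D_5 (so(10))

The diagram associated to this matrix has two connected components: the simple roots {alpha_1, alpha_4, alpha_5} form a chain of 3 nodes with a double edge at one end; the terminal node there is the unique long simple root (C_3), and {alpha_2, alpha_3, alpha_6, alpha_7, alpha_8} form a chain of 3 nodes with a fork of two nodes at one end (D_5). A semisimple Lie algebra decomposes uniquely as the direct sum of simple ideals, one per connected component of its Dynkin diagram, so g ≅ C_3 ⊕ D_5 (dimension 21 + 45 = 66).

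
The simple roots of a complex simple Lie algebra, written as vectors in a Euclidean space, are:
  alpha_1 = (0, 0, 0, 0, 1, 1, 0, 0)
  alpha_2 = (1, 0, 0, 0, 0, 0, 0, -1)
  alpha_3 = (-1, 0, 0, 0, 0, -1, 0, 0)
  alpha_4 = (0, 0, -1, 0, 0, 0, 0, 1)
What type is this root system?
type A_4

Compute the Cartan integers a_ij = 2(alpha_i, alpha_j)/(alpha_j, alpha_j); the resulting 4x4 Cartan matrix is
[[2, 0, -1, 0], [0, 2, -1, -1], [-1, -1, 2, 0], [0, -1, 0, 2]].
All simple roots have the same length, so the diagram is simply laced. The associated Dynkin diagram is a chain of 4 nodes with single edges (A_4), so the type is A_4 (the algebra sl(5)).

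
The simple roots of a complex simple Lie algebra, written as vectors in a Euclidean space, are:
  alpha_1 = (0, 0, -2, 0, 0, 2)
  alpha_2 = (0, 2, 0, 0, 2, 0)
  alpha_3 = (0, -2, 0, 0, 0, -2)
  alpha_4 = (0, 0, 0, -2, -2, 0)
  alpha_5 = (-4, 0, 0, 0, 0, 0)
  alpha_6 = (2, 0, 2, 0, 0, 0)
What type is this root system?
Compute the Cartan integers a_ij = 2(alpha_i, alpha_j)/(alpha_j, alpha_j); the resulting 6x6 Cartan matrix is
[[2, 0, -1, 0, 0, -1], [0, 2, -1, -1, 0, 0], [-1, -1, 2, 0, 0, 0], [0, -1, 0, 2, 0, 0], [0, 0, 0, 0, 2, -2], [-1, 0, 0, 0, -1, 2]].
The roots have two lengths (squared-length ratio 2:1); the short ones are alpha_{1,2,3,4,6}. The associated Dynkin diagram is a chain of 6 nodes with a double edge at one end; the terminal node there is the unique long simple root (C_6), so the type is C_6 (the algebra sp(12)).

C_6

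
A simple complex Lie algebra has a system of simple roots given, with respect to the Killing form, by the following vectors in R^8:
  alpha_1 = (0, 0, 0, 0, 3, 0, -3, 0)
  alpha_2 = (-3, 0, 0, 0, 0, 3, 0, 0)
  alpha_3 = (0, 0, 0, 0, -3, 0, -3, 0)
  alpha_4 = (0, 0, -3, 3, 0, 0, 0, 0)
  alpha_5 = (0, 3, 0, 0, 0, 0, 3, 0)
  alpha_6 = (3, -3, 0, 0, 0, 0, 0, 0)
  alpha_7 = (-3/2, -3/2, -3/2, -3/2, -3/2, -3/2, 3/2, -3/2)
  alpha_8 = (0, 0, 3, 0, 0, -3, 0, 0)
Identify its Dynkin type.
E8

Compute the Cartan integers a_ij = 2(alpha_i, alpha_j)/(alpha_j, alpha_j); the resulting 8x8 Cartan matrix is
[[2, 0, 0, 0, -1, 0, -1, 0], [0, 2, 0, 0, 0, -1, 0, -1], [0, 0, 2, 0, -1, 0, 0, 0], [0, 0, 0, 2, 0, 0, 0, -1], [-1, 0, -1, 0, 2, -1, 0, 0], [0, -1, 0, 0, -1, 2, 0, 0], [-1, 0, 0, 0, 0, 0, 2, 0], [0, -1, 0, -1, 0, 0, 0, 2]].
All simple roots have the same length, so the diagram is simply laced. The associated Dynkin diagram is a chain of 7 nodes with one extra node attached to the third node from one end (E_8), so the type is E_8.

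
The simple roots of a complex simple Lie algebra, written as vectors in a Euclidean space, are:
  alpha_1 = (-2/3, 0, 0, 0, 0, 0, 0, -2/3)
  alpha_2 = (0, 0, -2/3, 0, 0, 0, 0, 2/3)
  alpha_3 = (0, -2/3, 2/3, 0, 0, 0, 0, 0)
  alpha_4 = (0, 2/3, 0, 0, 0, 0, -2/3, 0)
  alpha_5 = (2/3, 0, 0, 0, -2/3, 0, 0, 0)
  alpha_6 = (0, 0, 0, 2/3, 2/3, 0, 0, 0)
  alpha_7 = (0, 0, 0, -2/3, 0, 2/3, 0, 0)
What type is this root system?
A_7 (sl(8))

Compute the Cartan integers a_ij = 2(alpha_i, alpha_j)/(alpha_j, alpha_j); the resulting 7x7 Cartan matrix is
[[2, -1, 0, 0, -1, 0, 0], [-1, 2, -1, 0, 0, 0, 0], [0, -1, 2, -1, 0, 0, 0], [0, 0, -1, 2, 0, 0, 0], [-1, 0, 0, 0, 2, -1, 0], [0, 0, 0, 0, -1, 2, -1], [0, 0, 0, 0, 0, -1, 2]].
All simple roots have the same length, so the diagram is simply laced. The associated Dynkin diagram is a chain of 7 nodes with single edges (A_7), so the type is A_7 (the algebra sl(8)).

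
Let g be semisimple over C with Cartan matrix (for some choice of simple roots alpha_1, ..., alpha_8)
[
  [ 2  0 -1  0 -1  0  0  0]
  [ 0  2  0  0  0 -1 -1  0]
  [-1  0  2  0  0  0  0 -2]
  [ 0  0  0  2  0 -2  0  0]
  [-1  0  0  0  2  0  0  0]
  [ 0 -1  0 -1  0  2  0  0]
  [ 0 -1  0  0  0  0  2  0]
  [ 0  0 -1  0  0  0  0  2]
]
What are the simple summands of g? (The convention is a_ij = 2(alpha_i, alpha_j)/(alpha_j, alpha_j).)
The diagram associated to this matrix has two connected components: the simple roots {alpha_1, alpha_3, alpha_5, alpha_8} form a chain of 4 nodes with a double edge at one end; the terminal node there is the unique short simple root (B_4), and {alpha_2, alpha_4, alpha_6, alpha_7} form a chain of 4 nodes with a double edge at one end; the terminal node there is the unique long simple root (C_4). A semisimple Lie algebra decomposes uniquely as the direct sum of simple ideals, one per connected component of its Dynkin diagram, so g ≅ B_4 ⊕ C_4 (dimension 36 + 36 = 72).

B_4 (so(9)) ⊕ C_4 (sp(8))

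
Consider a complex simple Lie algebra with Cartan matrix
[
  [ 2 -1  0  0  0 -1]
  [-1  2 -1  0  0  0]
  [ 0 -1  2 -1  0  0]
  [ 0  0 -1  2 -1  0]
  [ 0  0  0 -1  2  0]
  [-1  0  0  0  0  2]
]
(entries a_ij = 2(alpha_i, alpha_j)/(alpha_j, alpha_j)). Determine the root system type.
The matrix has rank 6 with 2's on the diagonal. Reading the off-diagonal entries as Dynkin edges (a single edge where a_ij = a_ji = -1; a double or triple edge where a_ij * a_ji = 2 or 3), the diagram is a chain of 6 nodes with single edges (A_6). One simple-root ordering that puts it in standard form is (alpha_5, alpha_4, alpha_3, alpha_2, alpha_1, alpha_6). So the algebra is type A_6, i.e. sl(7).

type A_6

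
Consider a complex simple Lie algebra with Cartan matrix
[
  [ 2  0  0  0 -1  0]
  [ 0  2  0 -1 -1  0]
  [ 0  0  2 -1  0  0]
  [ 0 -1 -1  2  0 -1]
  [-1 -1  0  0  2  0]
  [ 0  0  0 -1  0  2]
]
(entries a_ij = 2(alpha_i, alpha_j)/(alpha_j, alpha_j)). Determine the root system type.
D_6

The matrix has rank 6 with 2's on the diagonal. Reading the off-diagonal entries as Dynkin edges (a single edge where a_ij = a_ji = -1; a double or triple edge where a_ij * a_ji = 2 or 3), the diagram is a chain of 4 nodes with a fork of two nodes at one end (D_6). One simple-root ordering that puts it in standard form is (alpha_1, alpha_5, alpha_2, alpha_4, alpha_3, alpha_6). So the algebra is type D_6, i.e. so(12).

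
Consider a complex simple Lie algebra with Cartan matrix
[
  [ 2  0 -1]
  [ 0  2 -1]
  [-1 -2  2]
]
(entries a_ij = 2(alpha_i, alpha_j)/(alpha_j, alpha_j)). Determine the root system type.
type B_3

The matrix has rank 3 with 2's on the diagonal. Reading the off-diagonal entries as Dynkin edges (a single edge where a_ij = a_ji = -1; a double or triple edge where a_ij * a_ji = 2 or 3), the diagram is a chain of 3 nodes with a double edge at one end; the terminal node there is the unique short simple root (B_3). One simple-root ordering that puts it in standard form is (alpha_1, alpha_3, alpha_2). So the algebra is type B_3, i.e. so(7).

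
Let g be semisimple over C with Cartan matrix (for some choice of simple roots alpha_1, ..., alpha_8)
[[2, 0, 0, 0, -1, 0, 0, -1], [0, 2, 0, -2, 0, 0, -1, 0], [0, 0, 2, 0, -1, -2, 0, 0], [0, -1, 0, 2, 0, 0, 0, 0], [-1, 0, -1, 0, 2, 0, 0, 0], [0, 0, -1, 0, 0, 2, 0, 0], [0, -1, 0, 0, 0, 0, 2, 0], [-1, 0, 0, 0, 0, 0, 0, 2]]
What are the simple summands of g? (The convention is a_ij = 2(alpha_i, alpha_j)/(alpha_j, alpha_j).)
type B_3 + type B_5

The diagram associated to this matrix has two connected components: the simple roots {alpha_2, alpha_4, alpha_7} form a chain of 3 nodes with a double edge at one end; the terminal node there is the unique short simple root (B_3), and {alpha_1, alpha_3, alpha_5, alpha_6, alpha_8} form a chain of 5 nodes with a double edge at one end; the terminal node there is the unique short simple root (B_5). A semisimple Lie algebra decomposes uniquely as the direct sum of simple ideals, one per connected component of its Dynkin diagram, so g ≅ B_3 ⊕ B_5 (dimension 21 + 55 = 76).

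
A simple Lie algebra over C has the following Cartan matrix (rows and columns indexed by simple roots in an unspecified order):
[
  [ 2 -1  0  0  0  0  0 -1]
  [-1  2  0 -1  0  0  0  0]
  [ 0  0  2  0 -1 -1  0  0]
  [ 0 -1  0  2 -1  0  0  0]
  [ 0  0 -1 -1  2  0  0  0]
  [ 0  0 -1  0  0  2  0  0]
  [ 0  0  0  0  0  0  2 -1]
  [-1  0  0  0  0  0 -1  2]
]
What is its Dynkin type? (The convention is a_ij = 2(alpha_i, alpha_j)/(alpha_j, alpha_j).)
The matrix has rank 8 with 2's on the diagonal. Reading the off-diagonal entries as Dynkin edges (a single edge where a_ij = a_ji = -1; a double or triple edge where a_ij * a_ji = 2 or 3), the diagram is a chain of 8 nodes with single edges (A_8). One simple-root ordering that puts it in standard form is (alpha_6, alpha_3, alpha_5, alpha_4, alpha_2, alpha_1, alpha_8, alpha_7). So the algebra is type A_8, i.e. sl(9).

A_8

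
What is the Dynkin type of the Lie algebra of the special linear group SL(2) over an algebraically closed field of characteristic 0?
This is sl(2), which has dimension 2^2 - 1 = 3 and rank 2 - 1 = 1 (a Cartan subalgebra is the diagonal traceless matrices). In the classification of classical Lie algebras, the special linear algebra sl(n+1) has type A_n; here n = 1, so the Dynkin diagram is a chain of 1 nodes with single edges (A_1). Hence the type is A_1.

A_1 (sl(2))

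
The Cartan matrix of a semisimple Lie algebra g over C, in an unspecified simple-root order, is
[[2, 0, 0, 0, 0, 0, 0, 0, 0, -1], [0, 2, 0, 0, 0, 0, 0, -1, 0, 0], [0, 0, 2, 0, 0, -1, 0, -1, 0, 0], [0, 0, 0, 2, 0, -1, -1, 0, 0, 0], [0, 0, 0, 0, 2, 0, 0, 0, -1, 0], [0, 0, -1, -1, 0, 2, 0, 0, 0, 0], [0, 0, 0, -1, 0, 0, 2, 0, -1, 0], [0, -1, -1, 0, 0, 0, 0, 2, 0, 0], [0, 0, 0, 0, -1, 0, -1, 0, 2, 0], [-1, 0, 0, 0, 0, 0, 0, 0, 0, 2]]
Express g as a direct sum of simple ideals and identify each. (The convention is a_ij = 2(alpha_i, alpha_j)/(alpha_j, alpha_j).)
A_2 (sl(3)) + A_8 (sl(9))

The diagram associated to this matrix has two connected components: the simple roots {alpha_1, alpha_10} form a chain of 2 nodes with single edges (A_2), and {alpha_2, alpha_3, alpha_4, alpha_5, alpha_6, alpha_7, alpha_8, alpha_9} form a chain of 8 nodes with single edges (A_8). A semisimple Lie algebra decomposes uniquely as the direct sum of simple ideals, one per connected component of its Dynkin diagram, so g ≅ A_2 ⊕ A_8 (dimension 8 + 80 = 88).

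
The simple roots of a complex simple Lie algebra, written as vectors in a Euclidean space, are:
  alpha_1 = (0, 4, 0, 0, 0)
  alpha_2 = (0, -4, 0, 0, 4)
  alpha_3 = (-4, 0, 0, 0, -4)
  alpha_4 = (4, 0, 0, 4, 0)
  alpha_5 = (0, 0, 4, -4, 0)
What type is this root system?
Compute the Cartan integers a_ij = 2(alpha_i, alpha_j)/(alpha_j, alpha_j); the resulting 5x5 Cartan matrix is
[[2, -1, 0, 0, 0], [-2, 2, -1, 0, 0], [0, -1, 2, -1, 0], [0, 0, -1, 2, -1], [0, 0, 0, -1, 2]].
The roots have two lengths (squared-length ratio 2:1); the short ones are alpha_{1}. The associated Dynkin diagram is a chain of 5 nodes with a double edge at one end; the terminal node there is the unique short simple root (B_5), so the type is B_5 (the algebra so(11)).

type B_5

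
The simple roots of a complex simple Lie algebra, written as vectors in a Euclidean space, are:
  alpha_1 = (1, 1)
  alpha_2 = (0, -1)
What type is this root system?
B2

Compute the Cartan integers a_ij = 2(alpha_i, alpha_j)/(alpha_j, alpha_j); the resulting 2x2 Cartan matrix is
[[2, -2], [-1, 2]].
The roots have two lengths (squared-length ratio 2:1); the short ones are alpha_{2}. The associated Dynkin diagram is a chain of 2 nodes with a double edge at one end; the terminal node there is the unique short simple root (B_2), so the type is B_2 (the algebra so(5)).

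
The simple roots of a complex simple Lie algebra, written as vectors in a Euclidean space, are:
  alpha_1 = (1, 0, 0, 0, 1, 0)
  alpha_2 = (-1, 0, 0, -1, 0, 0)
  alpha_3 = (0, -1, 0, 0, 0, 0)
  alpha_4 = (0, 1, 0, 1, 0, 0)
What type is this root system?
B_4

Compute the Cartan integers a_ij = 2(alpha_i, alpha_j)/(alpha_j, alpha_j); the resulting 4x4 Cartan matrix is
[[2, -1, 0, 0], [-1, 2, 0, -1], [0, 0, 2, -1], [0, -1, -2, 2]].
The roots have two lengths (squared-length ratio 2:1); the short ones are alpha_{3}. The associated Dynkin diagram is a chain of 4 nodes with a double edge at one end; the terminal node there is the unique short simple root (B_4), so the type is B_4 (the algebra so(9)).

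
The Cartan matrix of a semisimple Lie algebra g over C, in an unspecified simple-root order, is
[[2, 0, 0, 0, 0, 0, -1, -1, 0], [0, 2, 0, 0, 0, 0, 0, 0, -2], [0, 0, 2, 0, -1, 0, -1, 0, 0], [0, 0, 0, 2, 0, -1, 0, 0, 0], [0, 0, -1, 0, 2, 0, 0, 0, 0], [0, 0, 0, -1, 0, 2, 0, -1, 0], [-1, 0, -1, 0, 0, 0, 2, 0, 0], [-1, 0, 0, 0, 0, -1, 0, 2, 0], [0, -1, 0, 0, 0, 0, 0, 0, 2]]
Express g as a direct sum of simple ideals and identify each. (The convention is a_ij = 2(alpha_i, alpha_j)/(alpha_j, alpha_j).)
A7 + B2

The diagram associated to this matrix has two connected components: the simple roots {alpha_1, alpha_3, alpha_4, alpha_5, alpha_6, alpha_7, alpha_8} form a chain of 7 nodes with single edges (A_7), and {alpha_2, alpha_9} form a chain of 2 nodes with a double edge at one end; the terminal node there is the unique short simple root (B_2). A semisimple Lie algebra decomposes uniquely as the direct sum of simple ideals, one per connected component of its Dynkin diagram, so g ≅ A_7 ⊕ B_2 (dimension 63 + 10 = 73).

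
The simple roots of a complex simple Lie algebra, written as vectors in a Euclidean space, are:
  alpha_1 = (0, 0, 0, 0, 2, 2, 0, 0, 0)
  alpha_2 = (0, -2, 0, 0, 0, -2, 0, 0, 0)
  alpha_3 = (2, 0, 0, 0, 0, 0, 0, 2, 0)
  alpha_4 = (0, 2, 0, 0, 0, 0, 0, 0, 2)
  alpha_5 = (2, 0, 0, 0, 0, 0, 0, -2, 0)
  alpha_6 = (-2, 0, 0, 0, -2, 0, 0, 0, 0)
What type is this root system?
D6

Compute the Cartan integers a_ij = 2(alpha_i, alpha_j)/(alpha_j, alpha_j); the resulting 6x6 Cartan matrix is
[[2, -1, 0, 0, 0, -1], [-1, 2, 0, -1, 0, 0], [0, 0, 2, 0, 0, -1], [0, -1, 0, 2, 0, 0], [0, 0, 0, 0, 2, -1], [-1, 0, -1, 0, -1, 2]].
All simple roots have the same length, so the diagram is simply laced. The associated Dynkin diagram is a chain of 4 nodes with a fork of two nodes at one end (D_6), so the type is D_6 (the algebra so(12)).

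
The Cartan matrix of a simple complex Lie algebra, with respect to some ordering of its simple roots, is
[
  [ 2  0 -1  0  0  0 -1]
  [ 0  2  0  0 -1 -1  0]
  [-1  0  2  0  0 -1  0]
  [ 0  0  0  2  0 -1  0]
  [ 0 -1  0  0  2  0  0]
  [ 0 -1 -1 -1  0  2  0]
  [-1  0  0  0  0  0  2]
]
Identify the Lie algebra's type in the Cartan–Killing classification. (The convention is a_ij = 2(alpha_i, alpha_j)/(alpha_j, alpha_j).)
E_7

The matrix has rank 7 with 2's on the diagonal. Reading the off-diagonal entries as Dynkin edges (a single edge where a_ij = a_ji = -1; a double or triple edge where a_ij * a_ji = 2 or 3), the diagram is a chain of 6 nodes with one extra node attached to the third node from one end (E_7). One simple-root ordering that puts it in standard form is (alpha_5, alpha_4, alpha_2, alpha_6, alpha_3, alpha_1, alpha_7). So the algebra is type E_7.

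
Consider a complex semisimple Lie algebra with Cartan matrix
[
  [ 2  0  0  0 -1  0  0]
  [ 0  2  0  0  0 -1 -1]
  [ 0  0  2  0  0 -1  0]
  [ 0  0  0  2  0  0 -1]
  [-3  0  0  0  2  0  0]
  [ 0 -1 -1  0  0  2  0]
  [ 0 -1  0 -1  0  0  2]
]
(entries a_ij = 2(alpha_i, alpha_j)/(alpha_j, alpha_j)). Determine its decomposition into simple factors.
The diagram associated to this matrix has two connected components: the simple roots {alpha_2, alpha_3, alpha_4, alpha_6, alpha_7} form a chain of 5 nodes with single edges (A_5), and {alpha_1, alpha_5} form two nodes joined by a triple edge (G_2). A semisimple Lie algebra decomposes uniquely as the direct sum of simple ideals, one per connected component of its Dynkin diagram, so g ≅ A_5 ⊕ G_2 (dimension 35 + 14 = 49).

A_5 ⊕ G_2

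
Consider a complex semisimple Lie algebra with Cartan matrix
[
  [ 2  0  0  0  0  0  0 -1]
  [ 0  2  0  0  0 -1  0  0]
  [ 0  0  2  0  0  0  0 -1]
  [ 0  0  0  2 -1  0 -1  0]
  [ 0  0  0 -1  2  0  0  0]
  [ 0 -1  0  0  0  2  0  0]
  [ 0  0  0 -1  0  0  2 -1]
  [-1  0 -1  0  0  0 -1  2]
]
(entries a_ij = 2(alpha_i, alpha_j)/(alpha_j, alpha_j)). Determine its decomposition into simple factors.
The diagram associated to this matrix has two connected components: the simple roots {alpha_2, alpha_6} form a chain of 2 nodes with single edges (A_2), and {alpha_1, alpha_3, alpha_4, alpha_5, alpha_7, alpha_8} form a chain of 4 nodes with a fork of two nodes at one end (D_6). A semisimple Lie algebra decomposes uniquely as the direct sum of simple ideals, one per connected component of its Dynkin diagram, so g ≅ A_2 ⊕ D_6 (dimension 8 + 66 = 74).

type A_2 + type D_6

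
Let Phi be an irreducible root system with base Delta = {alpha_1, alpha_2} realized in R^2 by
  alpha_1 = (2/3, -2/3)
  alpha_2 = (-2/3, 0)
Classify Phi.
B_2

Compute the Cartan integers a_ij = 2(alpha_i, alpha_j)/(alpha_j, alpha_j); the resulting 2x2 Cartan matrix is
[[2, -2], [-1, 2]].
The roots have two lengths (squared-length ratio 2:1); the short ones are alpha_{2}. The associated Dynkin diagram is a chain of 2 nodes with a double edge at one end; the terminal node there is the unique short simple root (B_2), so the type is B_2 (the algebra so(5)).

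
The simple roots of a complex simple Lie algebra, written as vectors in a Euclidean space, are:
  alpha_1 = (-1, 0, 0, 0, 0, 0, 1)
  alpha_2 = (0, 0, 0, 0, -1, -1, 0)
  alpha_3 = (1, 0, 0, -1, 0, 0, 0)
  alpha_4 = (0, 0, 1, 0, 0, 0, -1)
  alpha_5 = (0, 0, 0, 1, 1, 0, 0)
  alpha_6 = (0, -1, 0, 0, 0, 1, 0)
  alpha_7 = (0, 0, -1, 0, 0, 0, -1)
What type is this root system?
Compute the Cartan integers a_ij = 2(alpha_i, alpha_j)/(alpha_j, alpha_j); the resulting 7x7 Cartan matrix is
[[2, 0, -1, -1, 0, 0, -1], [0, 2, 0, 0, -1, -1, 0], [-1, 0, 2, 0, -1, 0, 0], [-1, 0, 0, 2, 0, 0, 0], [0, -1, -1, 0, 2, 0, 0], [0, -1, 0, 0, 0, 2, 0], [-1, 0, 0, 0, 0, 0, 2]].
All simple roots have the same length, so the diagram is simply laced. The associated Dynkin diagram is a chain of 5 nodes with a fork of two nodes at one end (D_7), so the type is D_7 (the algebra so(14)).

D_7 (so(14))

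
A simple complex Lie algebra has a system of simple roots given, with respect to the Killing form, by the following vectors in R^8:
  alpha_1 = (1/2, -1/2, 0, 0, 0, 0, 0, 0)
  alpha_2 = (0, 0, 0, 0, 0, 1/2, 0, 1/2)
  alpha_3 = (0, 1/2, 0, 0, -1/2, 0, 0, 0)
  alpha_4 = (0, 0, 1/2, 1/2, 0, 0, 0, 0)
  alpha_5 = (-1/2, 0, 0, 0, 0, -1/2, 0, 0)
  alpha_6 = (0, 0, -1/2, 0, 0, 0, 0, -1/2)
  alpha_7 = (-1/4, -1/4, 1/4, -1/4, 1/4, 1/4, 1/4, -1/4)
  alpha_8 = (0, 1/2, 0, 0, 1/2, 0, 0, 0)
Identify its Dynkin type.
Compute the Cartan integers a_ij = 2(alpha_i, alpha_j)/(alpha_j, alpha_j); the resulting 8x8 Cartan matrix is
[[2, 0, -1, 0, -1, 0, 0, -1], [0, 2, 0, 0, -1, -1, 0, 0], [-1, 0, 2, 0, 0, 0, -1, 0], [0, 0, 0, 2, 0, -1, 0, 0], [-1, -1, 0, 0, 2, 0, 0, 0], [0, -1, 0, -1, 0, 2, 0, 0], [0, 0, -1, 0, 0, 0, 2, 0], [-1, 0, 0, 0, 0, 0, 0, 2]].
All simple roots have the same length, so the diagram is simply laced. The associated Dynkin diagram is a chain of 7 nodes with one extra node attached to the third node from one end (E_8), so the type is E_8.

E_8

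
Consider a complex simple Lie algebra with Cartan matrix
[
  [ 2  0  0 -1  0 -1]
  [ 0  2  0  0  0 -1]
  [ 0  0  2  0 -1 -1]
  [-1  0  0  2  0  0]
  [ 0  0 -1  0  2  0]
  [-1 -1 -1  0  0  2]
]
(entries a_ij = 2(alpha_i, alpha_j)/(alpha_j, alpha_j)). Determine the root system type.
The matrix has rank 6 with 2's on the diagonal. Reading the off-diagonal entries as Dynkin edges (a single edge where a_ij = a_ji = -1; a double or triple edge where a_ij * a_ji = 2 or 3), the diagram is a chain of 5 nodes with one extra node attached to the third node from one end (E_6). One simple-root ordering that puts it in standard form is (alpha_5, alpha_2, alpha_3, alpha_6, alpha_1, alpha_4). So the algebra is type E_6.

type E_6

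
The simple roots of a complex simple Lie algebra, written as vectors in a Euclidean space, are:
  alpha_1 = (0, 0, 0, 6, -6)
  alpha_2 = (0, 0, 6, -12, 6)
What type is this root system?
Compute the Cartan integers a_ij = 2(alpha_i, alpha_j)/(alpha_j, alpha_j); the resulting 2x2 Cartan matrix is
[[2, -1], [-3, 2]].
The roots have two lengths (squared-length ratio 3:1); the short ones are alpha_{1}. The associated Dynkin diagram is two nodes joined by a triple edge (G_2), so the type is G_2.

G_2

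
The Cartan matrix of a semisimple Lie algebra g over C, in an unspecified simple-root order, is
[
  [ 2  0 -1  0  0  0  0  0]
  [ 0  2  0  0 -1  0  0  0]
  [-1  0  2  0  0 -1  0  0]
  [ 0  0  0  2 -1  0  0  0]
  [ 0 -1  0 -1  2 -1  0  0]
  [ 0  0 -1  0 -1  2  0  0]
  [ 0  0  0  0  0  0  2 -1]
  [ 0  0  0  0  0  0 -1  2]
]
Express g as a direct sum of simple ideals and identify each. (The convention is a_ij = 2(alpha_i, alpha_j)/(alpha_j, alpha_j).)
The diagram associated to this matrix has two connected components: the simple roots {alpha_7, alpha_8} form a chain of 2 nodes with single edges (A_2), and {alpha_1, alpha_2, alpha_3, alpha_4, alpha_5, alpha_6} form a chain of 4 nodes with a fork of two nodes at one end (D_6). A semisimple Lie algebra decomposes uniquely as the direct sum of simple ideals, one per connected component of its Dynkin diagram, so g ≅ A_2 ⊕ D_6 (dimension 8 + 66 = 74).

A_2 ⊕ D_6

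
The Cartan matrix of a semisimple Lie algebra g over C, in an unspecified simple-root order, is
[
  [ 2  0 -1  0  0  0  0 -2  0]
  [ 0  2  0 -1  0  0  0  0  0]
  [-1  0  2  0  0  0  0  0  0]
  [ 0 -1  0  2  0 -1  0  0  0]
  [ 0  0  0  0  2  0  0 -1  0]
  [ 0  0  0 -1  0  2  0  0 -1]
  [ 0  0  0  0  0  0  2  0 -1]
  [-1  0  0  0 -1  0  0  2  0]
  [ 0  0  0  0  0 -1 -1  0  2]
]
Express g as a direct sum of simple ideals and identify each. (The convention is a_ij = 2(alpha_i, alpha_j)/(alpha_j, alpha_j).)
A_5 (sl(6)) ⊕ F_4

The diagram associated to this matrix has two connected components: the simple roots {alpha_2, alpha_4, alpha_6, alpha_7, alpha_9} form a chain of 5 nodes with single edges (A_5), and {alpha_1, alpha_3, alpha_5, alpha_8} form a chain of 4 nodes with a double edge between the middle two (F_4). A semisimple Lie algebra decomposes uniquely as the direct sum of simple ideals, one per connected component of its Dynkin diagram, so g ≅ A_5 ⊕ F_4 (dimension 35 + 52 = 87).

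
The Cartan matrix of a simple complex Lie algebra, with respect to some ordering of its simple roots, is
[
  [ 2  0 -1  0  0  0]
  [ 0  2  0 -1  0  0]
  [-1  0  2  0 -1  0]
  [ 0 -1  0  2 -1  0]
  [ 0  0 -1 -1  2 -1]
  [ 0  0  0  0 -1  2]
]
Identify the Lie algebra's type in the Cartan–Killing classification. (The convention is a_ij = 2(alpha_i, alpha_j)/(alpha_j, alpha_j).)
type E_6

The matrix has rank 6 with 2's on the diagonal. Reading the off-diagonal entries as Dynkin edges (a single edge where a_ij = a_ji = -1; a double or triple edge where a_ij * a_ji = 2 or 3), the diagram is a chain of 5 nodes with one extra node attached to the third node from one end (E_6). One simple-root ordering that puts it in standard form is (alpha_2, alpha_6, alpha_4, alpha_5, alpha_3, alpha_1). So the algebra is type E_6.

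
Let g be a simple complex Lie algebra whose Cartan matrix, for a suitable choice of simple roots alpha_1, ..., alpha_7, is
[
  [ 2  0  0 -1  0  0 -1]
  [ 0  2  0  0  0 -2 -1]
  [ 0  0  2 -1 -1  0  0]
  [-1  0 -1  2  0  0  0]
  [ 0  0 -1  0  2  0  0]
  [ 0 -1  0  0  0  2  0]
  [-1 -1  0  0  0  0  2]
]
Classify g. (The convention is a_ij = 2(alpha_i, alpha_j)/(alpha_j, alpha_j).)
B_7

The matrix has rank 7 with 2's on the diagonal. Reading the off-diagonal entries as Dynkin edges (a single edge where a_ij = a_ji = -1; a double or triple edge where a_ij * a_ji = 2 or 3), the diagram is a chain of 7 nodes with a double edge at one end; the terminal node there is the unique short simple root (B_7). One simple-root ordering that puts it in standard form is (alpha_5, alpha_3, alpha_4, alpha_1, alpha_7, alpha_2, alpha_6). So the algebra is type B_7, i.e. so(15).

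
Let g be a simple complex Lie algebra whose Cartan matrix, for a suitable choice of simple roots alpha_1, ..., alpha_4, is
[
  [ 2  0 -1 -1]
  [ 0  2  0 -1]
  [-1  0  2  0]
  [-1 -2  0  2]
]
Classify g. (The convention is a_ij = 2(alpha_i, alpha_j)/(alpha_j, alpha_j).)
The matrix has rank 4 with 2's on the diagonal. Reading the off-diagonal entries as Dynkin edges (a single edge where a_ij = a_ji = -1; a double or triple edge where a_ij * a_ji = 2 or 3), the diagram is a chain of 4 nodes with a double edge at one end; the terminal node there is the unique short simple root (B_4). One simple-root ordering that puts it in standard form is (alpha_3, alpha_1, alpha_4, alpha_2). So the algebra is type B_4, i.e. so(9).

B_4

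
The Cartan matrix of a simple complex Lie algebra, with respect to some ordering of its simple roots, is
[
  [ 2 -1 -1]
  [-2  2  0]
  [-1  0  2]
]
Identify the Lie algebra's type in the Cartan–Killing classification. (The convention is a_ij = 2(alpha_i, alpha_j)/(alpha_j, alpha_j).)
C_3 (sp(6))

The matrix has rank 3 with 2's on the diagonal. Reading the off-diagonal entries as Dynkin edges (a single edge where a_ij = a_ji = -1; a double or triple edge where a_ij * a_ji = 2 or 3), the diagram is a chain of 3 nodes with a double edge at one end; the terminal node there is the unique long simple root (C_3). One simple-root ordering that puts it in standard form is (alpha_3, alpha_1, alpha_2). So the algebra is type C_3, i.e. sp(6).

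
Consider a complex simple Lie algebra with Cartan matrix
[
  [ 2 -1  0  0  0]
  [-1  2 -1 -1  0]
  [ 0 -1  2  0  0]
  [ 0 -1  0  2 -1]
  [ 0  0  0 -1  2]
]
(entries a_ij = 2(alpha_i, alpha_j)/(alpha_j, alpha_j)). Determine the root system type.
The matrix has rank 5 with 2's on the diagonal. Reading the off-diagonal entries as Dynkin edges (a single edge where a_ij = a_ji = -1; a double or triple edge where a_ij * a_ji = 2 or 3), the diagram is a chain of 3 nodes with a fork of two nodes at one end (D_5). One simple-root ordering that puts it in standard form is (alpha_5, alpha_4, alpha_2, alpha_1, alpha_3). So the algebra is type D_5, i.e. so(10).

D_5 (so(10))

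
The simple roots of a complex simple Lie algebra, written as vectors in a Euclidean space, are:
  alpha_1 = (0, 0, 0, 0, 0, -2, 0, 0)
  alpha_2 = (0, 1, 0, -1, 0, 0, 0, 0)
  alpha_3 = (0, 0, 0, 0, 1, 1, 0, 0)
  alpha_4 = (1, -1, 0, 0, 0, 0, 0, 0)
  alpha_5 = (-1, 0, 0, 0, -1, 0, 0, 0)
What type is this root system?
Compute the Cartan integers a_ij = 2(alpha_i, alpha_j)/(alpha_j, alpha_j); the resulting 5x5 Cartan matrix is
[[2, 0, -2, 0, 0], [0, 2, 0, -1, 0], [-1, 0, 2, 0, -1], [0, -1, 0, 2, -1], [0, 0, -1, -1, 2]].
The roots have two lengths (squared-length ratio 2:1); the short ones are alpha_{2,3,4,5}. The associated Dynkin diagram is a chain of 5 nodes with a double edge at one end; the terminal node there is the unique long simple root (C_5), so the type is C_5 (the algebra sp(10)).

C_5 (sp(10))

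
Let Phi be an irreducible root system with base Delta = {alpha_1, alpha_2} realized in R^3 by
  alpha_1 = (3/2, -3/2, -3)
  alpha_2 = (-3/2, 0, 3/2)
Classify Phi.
Compute the Cartan integers a_ij = 2(alpha_i, alpha_j)/(alpha_j, alpha_j); the resulting 2x2 Cartan matrix is
[[2, -3], [-1, 2]].
The roots have two lengths (squared-length ratio 3:1); the short ones are alpha_{2}. The associated Dynkin diagram is two nodes joined by a triple edge (G_2), so the type is G_2.

type G_2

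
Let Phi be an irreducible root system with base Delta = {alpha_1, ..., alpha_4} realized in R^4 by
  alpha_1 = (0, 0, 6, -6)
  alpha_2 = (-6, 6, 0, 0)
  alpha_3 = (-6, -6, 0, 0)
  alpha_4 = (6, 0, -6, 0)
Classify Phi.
D_4

Compute the Cartan integers a_ij = 2(alpha_i, alpha_j)/(alpha_j, alpha_j); the resulting 4x4 Cartan matrix is
[[2, 0, 0, -1], [0, 2, 0, -1], [0, 0, 2, -1], [-1, -1, -1, 2]].
All simple roots have the same length, so the diagram is simply laced. The associated Dynkin diagram is a chain of 2 nodes with a fork of two nodes at one end (D_4), so the type is D_4 (the algebra so(8)).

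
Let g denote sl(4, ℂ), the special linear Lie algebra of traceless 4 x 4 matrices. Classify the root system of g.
A_3 (sl(4))

This is sl(4), which has dimension 4^2 - 1 = 15 and rank 4 - 1 = 3 (a Cartan subalgebra is the diagonal traceless matrices). In the classification of classical Lie algebras, the special linear algebra sl(n+1) has type A_n; here n = 3, so the Dynkin diagram is a chain of 3 nodes with single edges (A_3). Hence the type is A_3.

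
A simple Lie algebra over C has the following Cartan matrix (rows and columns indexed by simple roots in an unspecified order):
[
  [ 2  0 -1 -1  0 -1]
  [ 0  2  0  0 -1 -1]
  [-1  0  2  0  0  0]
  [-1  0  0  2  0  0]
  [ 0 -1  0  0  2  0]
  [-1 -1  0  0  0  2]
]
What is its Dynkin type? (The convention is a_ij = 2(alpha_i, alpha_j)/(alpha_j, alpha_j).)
The matrix has rank 6 with 2's on the diagonal. Reading the off-diagonal entries as Dynkin edges (a single edge where a_ij = a_ji = -1; a double or triple edge where a_ij * a_ji = 2 or 3), the diagram is a chain of 4 nodes with a fork of two nodes at one end (D_6). One simple-root ordering that puts it in standard form is (alpha_5, alpha_2, alpha_6, alpha_1, alpha_4, alpha_3). So the algebra is type D_6, i.e. so(12).

D_6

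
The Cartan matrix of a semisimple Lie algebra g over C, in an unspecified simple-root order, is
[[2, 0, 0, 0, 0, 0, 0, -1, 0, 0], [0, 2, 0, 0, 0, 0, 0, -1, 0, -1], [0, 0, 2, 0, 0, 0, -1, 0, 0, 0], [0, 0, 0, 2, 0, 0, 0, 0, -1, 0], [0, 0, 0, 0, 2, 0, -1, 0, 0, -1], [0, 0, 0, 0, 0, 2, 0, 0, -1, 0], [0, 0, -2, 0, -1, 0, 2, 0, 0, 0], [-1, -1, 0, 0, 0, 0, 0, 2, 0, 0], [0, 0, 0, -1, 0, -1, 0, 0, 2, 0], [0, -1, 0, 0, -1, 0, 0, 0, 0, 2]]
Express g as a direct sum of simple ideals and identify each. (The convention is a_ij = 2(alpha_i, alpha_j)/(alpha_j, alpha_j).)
The diagram associated to this matrix has two connected components: the simple roots {alpha_4, alpha_6, alpha_9} form a chain of 3 nodes with single edges (A_3), and {alpha_1, alpha_2, alpha_3, alpha_5, alpha_7, alpha_8, alpha_10} form a chain of 7 nodes with a double edge at one end; the terminal node there is the unique short simple root (B_7). A semisimple Lie algebra decomposes uniquely as the direct sum of simple ideals, one per connected component of its Dynkin diagram, so g ≅ A_3 ⊕ B_7 (dimension 15 + 105 = 120).

type A_3 + type B_7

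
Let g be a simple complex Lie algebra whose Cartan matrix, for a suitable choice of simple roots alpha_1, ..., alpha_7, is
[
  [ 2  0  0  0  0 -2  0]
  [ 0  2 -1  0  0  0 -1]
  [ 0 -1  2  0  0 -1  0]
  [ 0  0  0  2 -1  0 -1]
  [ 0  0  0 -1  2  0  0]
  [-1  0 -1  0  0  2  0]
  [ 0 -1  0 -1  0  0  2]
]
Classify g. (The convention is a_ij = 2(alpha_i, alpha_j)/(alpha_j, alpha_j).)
The matrix has rank 7 with 2's on the diagonal. Reading the off-diagonal entries as Dynkin edges (a single edge where a_ij = a_ji = -1; a double or triple edge where a_ij * a_ji = 2 or 3), the diagram is a chain of 7 nodes with a double edge at one end; the terminal node there is the unique long simple root (C_7). One simple-root ordering that puts it in standard form is (alpha_5, alpha_4, alpha_7, alpha_2, alpha_3, alpha_6, alpha_1). So the algebra is type C_7, i.e. sp(14).

C_7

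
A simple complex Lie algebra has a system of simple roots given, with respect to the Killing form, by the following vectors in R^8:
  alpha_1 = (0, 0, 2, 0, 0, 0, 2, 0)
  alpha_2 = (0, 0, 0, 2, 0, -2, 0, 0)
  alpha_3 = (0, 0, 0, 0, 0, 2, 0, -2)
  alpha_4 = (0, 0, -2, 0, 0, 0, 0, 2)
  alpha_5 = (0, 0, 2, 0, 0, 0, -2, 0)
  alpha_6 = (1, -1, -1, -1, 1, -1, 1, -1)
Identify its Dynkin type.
Compute the Cartan integers a_ij = 2(alpha_i, alpha_j)/(alpha_j, alpha_j); the resulting 6x6 Cartan matrix is
[[2, 0, 0, -1, 0, 0], [0, 2, -1, 0, 0, 0], [0, -1, 2, -1, 0, 0], [-1, 0, -1, 2, -1, 0], [0, 0, 0, -1, 2, -1], [0, 0, 0, 0, -1, 2]].
All simple roots have the same length, so the diagram is simply laced. The associated Dynkin diagram is a chain of 5 nodes with one extra node attached to the third node from one end (E_6), so the type is E_6.

E6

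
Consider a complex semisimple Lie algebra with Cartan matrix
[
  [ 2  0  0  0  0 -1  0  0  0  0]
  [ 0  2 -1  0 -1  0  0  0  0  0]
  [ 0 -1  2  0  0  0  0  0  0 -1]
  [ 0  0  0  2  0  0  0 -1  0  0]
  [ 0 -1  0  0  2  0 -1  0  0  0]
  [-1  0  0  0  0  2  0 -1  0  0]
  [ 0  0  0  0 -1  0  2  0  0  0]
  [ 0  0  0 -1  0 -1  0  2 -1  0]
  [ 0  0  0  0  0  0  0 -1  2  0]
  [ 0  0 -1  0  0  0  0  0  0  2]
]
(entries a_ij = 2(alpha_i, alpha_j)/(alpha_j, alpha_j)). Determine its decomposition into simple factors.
type A_5 ⊕ type D_5

The diagram associated to this matrix has two connected components: the simple roots {alpha_2, alpha_3, alpha_5, alpha_7, alpha_10} form a chain of 5 nodes with single edges (A_5), and {alpha_1, alpha_4, alpha_6, alpha_8, alpha_9} form a chain of 3 nodes with a fork of two nodes at one end (D_5). A semisimple Lie algebra decomposes uniquely as the direct sum of simple ideals, one per connected component of its Dynkin diagram, so g ≅ A_5 ⊕ D_5 (dimension 35 + 45 = 80).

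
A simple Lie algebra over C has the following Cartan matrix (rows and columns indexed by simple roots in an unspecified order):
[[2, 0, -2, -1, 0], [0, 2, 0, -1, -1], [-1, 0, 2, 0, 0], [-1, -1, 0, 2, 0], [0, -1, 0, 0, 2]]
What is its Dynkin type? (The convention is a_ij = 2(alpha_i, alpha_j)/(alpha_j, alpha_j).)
The matrix has rank 5 with 2's on the diagonal. Reading the off-diagonal entries as Dynkin edges (a single edge where a_ij = a_ji = -1; a double or triple edge where a_ij * a_ji = 2 or 3), the diagram is a chain of 5 nodes with a double edge at one end; the terminal node there is the unique short simple root (B_5). One simple-root ordering that puts it in standard form is (alpha_5, alpha_2, alpha_4, alpha_1, alpha_3). So the algebra is type B_5, i.e. so(11).

B_5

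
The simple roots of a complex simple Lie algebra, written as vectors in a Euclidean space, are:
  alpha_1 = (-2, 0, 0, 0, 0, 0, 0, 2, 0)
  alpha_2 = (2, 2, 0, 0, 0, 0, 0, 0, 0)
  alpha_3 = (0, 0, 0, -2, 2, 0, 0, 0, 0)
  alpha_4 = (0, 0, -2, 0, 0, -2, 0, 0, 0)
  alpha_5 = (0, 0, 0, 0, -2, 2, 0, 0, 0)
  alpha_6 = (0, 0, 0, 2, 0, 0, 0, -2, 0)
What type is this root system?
A_6 (sl(7))

Compute the Cartan integers a_ij = 2(alpha_i, alpha_j)/(alpha_j, alpha_j); the resulting 6x6 Cartan matrix is
[[2, -1, 0, 0, 0, -1], [-1, 2, 0, 0, 0, 0], [0, 0, 2, 0, -1, -1], [0, 0, 0, 2, -1, 0], [0, 0, -1, -1, 2, 0], [-1, 0, -1, 0, 0, 2]].
All simple roots have the same length, so the diagram is simply laced. The associated Dynkin diagram is a chain of 6 nodes with single edges (A_6), so the type is A_6 (the algebra sl(7)).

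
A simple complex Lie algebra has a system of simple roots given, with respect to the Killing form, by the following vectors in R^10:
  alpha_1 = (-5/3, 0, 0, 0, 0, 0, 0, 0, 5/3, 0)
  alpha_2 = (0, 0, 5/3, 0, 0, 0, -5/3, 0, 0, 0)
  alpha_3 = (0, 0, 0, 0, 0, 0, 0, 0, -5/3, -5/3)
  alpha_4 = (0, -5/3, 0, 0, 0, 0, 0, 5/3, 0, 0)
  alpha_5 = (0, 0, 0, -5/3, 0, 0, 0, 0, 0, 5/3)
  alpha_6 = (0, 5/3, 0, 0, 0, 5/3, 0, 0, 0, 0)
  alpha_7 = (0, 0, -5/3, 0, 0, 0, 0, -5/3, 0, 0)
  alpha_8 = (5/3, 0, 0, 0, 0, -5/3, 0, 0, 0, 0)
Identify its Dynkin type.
A_8 (sl(9))

Compute the Cartan integers a_ij = 2(alpha_i, alpha_j)/(alpha_j, alpha_j); the resulting 8x8 Cartan matrix is
[[2, 0, -1, 0, 0, 0, 0, -1], [0, 2, 0, 0, 0, 0, -1, 0], [-1, 0, 2, 0, -1, 0, 0, 0], [0, 0, 0, 2, 0, -1, -1, 0], [0, 0, -1, 0, 2, 0, 0, 0], [0, 0, 0, -1, 0, 2, 0, -1], [0, -1, 0, -1, 0, 0, 2, 0], [-1, 0, 0, 0, 0, -1, 0, 2]].
All simple roots have the same length, so the diagram is simply laced. The associated Dynkin diagram is a chain of 8 nodes with single edges (A_8), so the type is A_8 (the algebra sl(9)).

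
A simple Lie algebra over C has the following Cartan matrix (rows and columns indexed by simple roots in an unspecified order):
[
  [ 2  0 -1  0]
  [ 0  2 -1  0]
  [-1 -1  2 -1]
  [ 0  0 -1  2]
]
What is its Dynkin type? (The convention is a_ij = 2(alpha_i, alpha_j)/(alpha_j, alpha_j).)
D_4

The matrix has rank 4 with 2's on the diagonal. Reading the off-diagonal entries as Dynkin edges (a single edge where a_ij = a_ji = -1; a double or triple edge where a_ij * a_ji = 2 or 3), the diagram is a chain of 2 nodes with a fork of two nodes at one end (D_4). One simple-root ordering that puts it in standard form is (alpha_4, alpha_3, alpha_2, alpha_1). So the algebra is type D_4, i.e. so(8).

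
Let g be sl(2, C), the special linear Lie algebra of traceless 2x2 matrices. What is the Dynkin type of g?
This is sl(2), which has dimension 2^2 - 1 = 3 and rank 2 - 1 = 1 (a Cartan subalgebra is the diagonal traceless matrices). In the classification of classical Lie algebras, the special linear algebra sl(n+1) has type A_n; here n = 1, so the Dynkin diagram is a chain of 1 nodes with single edges (A_1). Hence the type is A_1.

type A_1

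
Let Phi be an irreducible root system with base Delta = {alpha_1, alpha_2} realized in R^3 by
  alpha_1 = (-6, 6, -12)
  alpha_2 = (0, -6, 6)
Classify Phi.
G_2

Compute the Cartan integers a_ij = 2(alpha_i, alpha_j)/(alpha_j, alpha_j); the resulting 2x2 Cartan matrix is
[[2, -3], [-1, 2]].
The roots have two lengths (squared-length ratio 3:1); the short ones are alpha_{2}. The associated Dynkin diagram is two nodes joined by a triple edge (G_2), so the type is G_2.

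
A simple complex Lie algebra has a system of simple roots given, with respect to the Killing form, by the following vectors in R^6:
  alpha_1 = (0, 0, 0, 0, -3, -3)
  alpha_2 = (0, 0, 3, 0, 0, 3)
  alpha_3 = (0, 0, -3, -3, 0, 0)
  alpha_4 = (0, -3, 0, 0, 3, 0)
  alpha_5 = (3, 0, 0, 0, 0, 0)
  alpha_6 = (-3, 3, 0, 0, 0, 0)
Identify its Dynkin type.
B_6 (so(13))

Compute the Cartan integers a_ij = 2(alpha_i, alpha_j)/(alpha_j, alpha_j); the resulting 6x6 Cartan matrix is
[[2, -1, 0, -1, 0, 0], [-1, 2, -1, 0, 0, 0], [0, -1, 2, 0, 0, 0], [-1, 0, 0, 2, 0, -1], [0, 0, 0, 0, 2, -1], [0, 0, 0, -1, -2, 2]].
The roots have two lengths (squared-length ratio 2:1); the short ones are alpha_{5}. The associated Dynkin diagram is a chain of 6 nodes with a double edge at one end; the terminal node there is the unique short simple root (B_6), so the type is B_6 (the algebra so(13)).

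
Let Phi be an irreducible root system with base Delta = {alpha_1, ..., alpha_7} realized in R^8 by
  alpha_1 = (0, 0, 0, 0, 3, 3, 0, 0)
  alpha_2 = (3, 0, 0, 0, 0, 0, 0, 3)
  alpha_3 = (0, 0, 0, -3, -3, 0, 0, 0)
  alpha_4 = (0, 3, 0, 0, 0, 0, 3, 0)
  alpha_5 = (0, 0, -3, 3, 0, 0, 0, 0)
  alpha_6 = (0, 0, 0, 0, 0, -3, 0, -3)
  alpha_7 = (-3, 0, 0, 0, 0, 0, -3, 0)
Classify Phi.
A_7

Compute the Cartan integers a_ij = 2(alpha_i, alpha_j)/(alpha_j, alpha_j); the resulting 7x7 Cartan matrix is
[[2, 0, -1, 0, 0, -1, 0], [0, 2, 0, 0, 0, -1, -1], [-1, 0, 2, 0, -1, 0, 0], [0, 0, 0, 2, 0, 0, -1], [0, 0, -1, 0, 2, 0, 0], [-1, -1, 0, 0, 0, 2, 0], [0, -1, 0, -1, 0, 0, 2]].
All simple roots have the same length, so the diagram is simply laced. The associated Dynkin diagram is a chain of 7 nodes with single edges (A_7), so the type is A_7 (the algebra sl(8)).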